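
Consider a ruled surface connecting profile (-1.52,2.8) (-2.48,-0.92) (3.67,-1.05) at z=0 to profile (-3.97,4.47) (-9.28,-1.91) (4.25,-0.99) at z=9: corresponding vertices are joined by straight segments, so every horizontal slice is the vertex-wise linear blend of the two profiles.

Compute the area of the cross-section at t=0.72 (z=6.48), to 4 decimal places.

Area at t=0.72: 31.0190

Cross-section at t=0.72: each vertex is (1-t)·p0[i] + t·p1[i].
  v1: (1-0.72)·(-1.52,2.8) + 0.72·(-3.97,4.47) = (-3.2840,4.0024)
  v2: (1-0.72)·(-2.48,-0.92) + 0.72·(-9.28,-1.91) = (-7.3760,-1.6328)
  v3: (1-0.72)·(3.67,-1.05) + 0.72·(4.25,-0.99) = (4.0876,-1.0068)
Shoelace sum Σ(x_i·y_{i+1} − x_{i+1}·y_i):
  i=1: -3.2840·-1.6328 − -7.3760·4.0024 = +34.8838 (running +34.8838)
  i=2: -7.3760·-1.0068 − 4.0876·-1.6328 = +14.1004 (running +48.9842)
  i=3: 4.0876·4.0024 − -3.2840·-1.0068 = +13.0539 (running +62.0381)
Area = |Σ|/2 = |62.0381|/2 = 31.0190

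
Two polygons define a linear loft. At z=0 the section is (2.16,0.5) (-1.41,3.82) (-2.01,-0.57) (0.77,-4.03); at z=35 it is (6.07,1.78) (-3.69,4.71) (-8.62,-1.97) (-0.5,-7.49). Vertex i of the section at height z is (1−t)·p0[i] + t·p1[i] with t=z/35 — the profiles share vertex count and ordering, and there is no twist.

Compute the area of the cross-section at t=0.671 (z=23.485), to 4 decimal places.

Area at t=0.671: 64.5596

Cross-section at t=0.671: each vertex is (1-t)·p0[i] + t·p1[i].
  v1: (1-0.671)·(2.16,0.5) + 0.671·(6.07,1.78) = (4.7836,1.3589)
  v2: (1-0.671)·(-1.41,3.82) + 0.671·(-3.69,4.71) = (-2.9399,4.4172)
  v3: (1-0.671)·(-2.01,-0.57) + 0.671·(-8.62,-1.97) = (-6.4453,-1.5094)
  v4: (1-0.671)·(0.77,-4.03) + 0.671·(-0.5,-7.49) = (-0.0822,-6.3517)
Shoelace sum Σ(x_i·y_{i+1} − x_{i+1}·y_i):
  i=1: 4.7836·4.4172 − -2.9399·1.3589 = +25.1251 (running +25.1251)
  i=2: -2.9399·-1.5094 − -6.4453·4.4172 = +32.9076 (running +58.0327)
  i=3: -6.4453·-6.3517 − -0.0822·-1.5094 = +40.8144 (running +98.8471)
  i=4: -0.0822·1.3589 − 4.7836·-6.3517 = +30.2722 (running +129.1193)
Area = |Σ|/2 = |129.1193|/2 = 64.5596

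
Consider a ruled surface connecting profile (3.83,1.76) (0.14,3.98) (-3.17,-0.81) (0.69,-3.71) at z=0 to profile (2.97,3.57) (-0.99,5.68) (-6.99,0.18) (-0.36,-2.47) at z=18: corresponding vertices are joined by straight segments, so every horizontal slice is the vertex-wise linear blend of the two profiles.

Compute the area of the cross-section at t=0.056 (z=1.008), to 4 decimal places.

Cross-section at t=0.056: each vertex is (1-t)·p0[i] + t·p1[i].
  v1: (1-0.056)·(3.83,1.76) + 0.056·(2.97,3.57) = (3.7818,1.8614)
  v2: (1-0.056)·(0.14,3.98) + 0.056·(-0.99,5.68) = (0.0767,4.0752)
  v3: (1-0.056)·(-3.17,-0.81) + 0.056·(-6.99,0.18) = (-3.3839,-0.7546)
  v4: (1-0.056)·(0.69,-3.71) + 0.056·(-0.36,-2.47) = (0.6312,-3.6406)
Shoelace sum Σ(x_i·y_{i+1} − x_{i+1}·y_i):
  i=1: 3.7818·4.0752 − 0.0767·1.8614 = +15.2690 (running +15.2690)
  i=2: 0.0767·-0.7546 − -3.3839·4.0752 = +13.7323 (running +29.0012)
  i=3: -3.3839·-3.6406 − 0.6312·-0.7546 = +12.7956 (running +41.7969)
  i=4: 0.6312·1.8614 − 3.7818·-3.6406 = +14.9429 (running +56.7398)
Area = |Σ|/2 = |56.7398|/2 = 28.3699

Area at t=0.056: 28.3699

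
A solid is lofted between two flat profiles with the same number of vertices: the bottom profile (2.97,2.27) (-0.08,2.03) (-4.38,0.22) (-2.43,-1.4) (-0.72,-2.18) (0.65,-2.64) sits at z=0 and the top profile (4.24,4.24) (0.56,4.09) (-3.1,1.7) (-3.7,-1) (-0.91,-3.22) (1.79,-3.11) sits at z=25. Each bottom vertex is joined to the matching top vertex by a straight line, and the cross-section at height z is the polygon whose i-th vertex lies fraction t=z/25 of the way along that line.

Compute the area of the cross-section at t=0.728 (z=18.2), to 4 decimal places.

Area at t=0.728: 33.0339

Cross-section at t=0.728: each vertex is (1-t)·p0[i] + t·p1[i].
  v1: (1-0.728)·(2.97,2.27) + 0.728·(4.24,4.24) = (3.8946,3.7042)
  v2: (1-0.728)·(-0.08,2.03) + 0.728·(0.56,4.09) = (0.3859,3.5297)
  v3: (1-0.728)·(-4.38,0.22) + 0.728·(-3.1,1.7) = (-3.4482,1.2974)
  v4: (1-0.728)·(-2.43,-1.4) + 0.728·(-3.7,-1) = (-3.3546,-1.1088)
  v5: (1-0.728)·(-0.72,-2.18) + 0.728·(-0.91,-3.22) = (-0.8583,-2.9371)
  v6: (1-0.728)·(0.65,-2.64) + 0.728·(1.79,-3.11) = (1.4799,-2.9822)
Shoelace sum Σ(x_i·y_{i+1} − x_{i+1}·y_i):
  i=1: 3.8946·3.5297 − 0.3859·3.7042 = +12.3170 (running +12.3170)
  i=2: 0.3859·1.2974 − -3.4482·3.5297 = +12.6716 (running +24.9887)
  i=3: -3.4482·-1.1088 − -3.3546·1.2974 = +8.1757 (running +33.1643)
  i=4: -3.3546·-2.9371 − -0.8583·-1.1088 = +8.9010 (running +42.0654)
  i=5: -0.8583·-2.9822 − 1.4799·-2.9371 = +6.9064 (running +48.9717)
  i=6: 1.4799·3.7042 − 3.8946·-2.9822 = +17.0961 (running +66.0678)
Area = |Σ|/2 = |66.0678|/2 = 33.0339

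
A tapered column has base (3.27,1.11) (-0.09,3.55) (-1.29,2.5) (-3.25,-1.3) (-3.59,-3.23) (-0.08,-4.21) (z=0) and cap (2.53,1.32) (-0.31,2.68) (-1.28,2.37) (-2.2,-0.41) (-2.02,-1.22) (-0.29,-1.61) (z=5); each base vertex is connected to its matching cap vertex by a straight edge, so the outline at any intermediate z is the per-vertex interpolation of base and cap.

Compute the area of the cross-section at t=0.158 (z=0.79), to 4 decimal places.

Area at t=0.158: 26.7276

Cross-section at t=0.158: each vertex is (1-t)·p0[i] + t·p1[i].
  v1: (1-0.158)·(3.27,1.11) + 0.158·(2.53,1.32) = (3.1531,1.1432)
  v2: (1-0.158)·(-0.09,3.55) + 0.158·(-0.31,2.68) = (-0.1248,3.4125)
  v3: (1-0.158)·(-1.29,2.5) + 0.158·(-1.28,2.37) = (-1.2884,2.4795)
  v4: (1-0.158)·(-3.25,-1.3) + 0.158·(-2.2,-0.41) = (-3.0841,-1.1594)
  v5: (1-0.158)·(-3.59,-3.23) + 0.158·(-2.02,-1.22) = (-3.3419,-2.9124)
  v6: (1-0.158)·(-0.08,-4.21) + 0.158·(-0.29,-1.61) = (-0.1132,-3.7992)
Shoelace sum Σ(x_i·y_{i+1} − x_{i+1}·y_i):
  i=1: 3.1531·3.4125 − -0.1248·1.1432 = +10.9026 (running +10.9026)
  i=2: -0.1248·2.4795 − -1.2884·3.4125 = +4.0874 (running +14.9901)
  i=3: -1.2884·-1.1594 − -3.0841·2.4795 = +9.1407 (running +24.1308)
  i=4: -3.0841·-2.9124 − -3.3419·-1.1594 = +5.1076 (running +29.2384)
  i=5: -3.3419·-3.7992 − -0.1132·-2.9124 = +12.3671 (running +41.6054)
  i=6: -0.1132·1.1432 − 3.1531·-3.7992 = +11.8498 (running +53.4552)
Area = |Σ|/2 = |53.4552|/2 = 26.7276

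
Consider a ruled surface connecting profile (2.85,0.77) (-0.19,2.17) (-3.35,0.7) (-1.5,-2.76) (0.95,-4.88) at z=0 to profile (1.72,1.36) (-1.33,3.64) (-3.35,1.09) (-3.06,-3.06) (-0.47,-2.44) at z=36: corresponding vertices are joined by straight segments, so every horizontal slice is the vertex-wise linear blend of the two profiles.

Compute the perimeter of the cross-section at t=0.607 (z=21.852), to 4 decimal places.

Cross-section at t=0.607: each vertex is (1-t)·p0[i] + t·p1[i].
  v1: (1-0.607)·(2.85,0.77) + 0.607·(1.72,1.36) = (2.1641,1.1281)
  v2: (1-0.607)·(-0.19,2.17) + 0.607·(-1.33,3.64) = (-0.8820,3.0623)
  v3: (1-0.607)·(-3.35,0.7) + 0.607·(-3.35,1.09) = (-3.3500,0.9367)
  v4: (1-0.607)·(-1.5,-2.76) + 0.607·(-3.06,-3.06) = (-2.4469,-2.9421)
  v5: (1-0.607)·(0.95,-4.88) + 0.607·(-0.47,-2.44) = (0.0881,-3.3989)
Perimeter = Σ |v_{i+1} − v_i|:
  edge 1→2: √(-3.0461² + 1.9342²) = 3.6083 (running 3.6083)
  edge 2→3: √(-2.4680² + -2.1256²) = 3.2572 (running 6.8654)
  edge 3→4: √(0.9031² + -3.8788²) = 3.9826 (running 10.8480)
  edge 4→5: √(2.5350² + -0.4568²) = 2.5758 (running 13.4238)
  edge 5→1: √(2.0760² + 4.5271²) = 4.9804 (running 18.4042)
Perimeter = 18.4042

Perimeter at t=0.607: 18.4042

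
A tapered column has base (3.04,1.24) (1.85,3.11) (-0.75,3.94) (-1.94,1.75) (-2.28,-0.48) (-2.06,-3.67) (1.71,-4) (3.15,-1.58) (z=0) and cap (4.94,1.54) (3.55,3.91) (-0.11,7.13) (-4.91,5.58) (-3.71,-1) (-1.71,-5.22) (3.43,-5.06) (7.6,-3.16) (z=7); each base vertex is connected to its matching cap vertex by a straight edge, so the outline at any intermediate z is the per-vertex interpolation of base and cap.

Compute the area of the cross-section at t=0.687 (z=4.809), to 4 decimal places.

Area at t=0.687: 75.1340

Cross-section at t=0.687: each vertex is (1-t)·p0[i] + t·p1[i].
  v1: (1-0.687)·(3.04,1.24) + 0.687·(4.94,1.54) = (4.3453,1.4461)
  v2: (1-0.687)·(1.85,3.11) + 0.687·(3.55,3.91) = (3.0179,3.6596)
  v3: (1-0.687)·(-0.75,3.94) + 0.687·(-0.11,7.13) = (-0.3103,6.1315)
  v4: (1-0.687)·(-1.94,1.75) + 0.687·(-4.91,5.58) = (-3.9804,4.3812)
  v5: (1-0.687)·(-2.28,-0.48) + 0.687·(-3.71,-1) = (-3.2624,-0.8372)
  v6: (1-0.687)·(-2.06,-3.67) + 0.687·(-1.71,-5.22) = (-1.8196,-4.7348)
  v7: (1-0.687)·(1.71,-4) + 0.687·(3.43,-5.06) = (2.8916,-4.7282)
  v8: (1-0.687)·(3.15,-1.58) + 0.687·(7.6,-3.16) = (6.2072,-2.6655)
Shoelace sum Σ(x_i·y_{i+1} − x_{i+1}·y_i):
  i=1: 4.3453·3.6596 − 3.0179·1.4461 = +11.5379 (running +11.5379)
  i=2: 3.0179·6.1315 − -0.3103·3.6596 = +19.6400 (running +31.1779)
  i=3: -0.3103·4.3812 − -3.9804·6.1315 = +23.0463 (running +54.2242)
  i=4: -3.9804·-0.8372 − -3.2624·4.3812 = +17.6258 (running +71.8500)
  i=5: -3.2624·-4.7348 − -1.8196·-0.8372 = +13.9236 (running +85.7736)
  i=6: -1.8196·-4.7282 − 2.8916·-4.7348 = +22.2947 (running +108.0684)
  i=7: 2.8916·-2.6655 − 6.2072·-4.7282 = +21.6412 (running +129.7096)
  i=8: 6.2072·1.4461 − 4.3453·-2.6655 = +20.5584 (running +150.2680)
Area = |Σ|/2 = |150.2680|/2 = 75.1340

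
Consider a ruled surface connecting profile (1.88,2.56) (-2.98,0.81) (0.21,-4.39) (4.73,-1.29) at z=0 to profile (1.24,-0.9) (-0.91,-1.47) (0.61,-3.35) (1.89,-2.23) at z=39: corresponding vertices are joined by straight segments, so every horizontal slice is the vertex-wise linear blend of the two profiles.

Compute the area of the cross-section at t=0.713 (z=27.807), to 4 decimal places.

Cross-section at t=0.713: each vertex is (1-t)·p0[i] + t·p1[i].
  v1: (1-0.713)·(1.88,2.56) + 0.713·(1.24,-0.9) = (1.4237,0.0930)
  v2: (1-0.713)·(-2.98,0.81) + 0.713·(-0.91,-1.47) = (-1.5041,-0.8156)
  v3: (1-0.713)·(0.21,-4.39) + 0.713·(0.61,-3.35) = (0.4952,-3.6485)
  v4: (1-0.713)·(4.73,-1.29) + 0.713·(1.89,-2.23) = (2.7051,-1.9602)
Shoelace sum Σ(x_i·y_{i+1} − x_{i+1}·y_i):
  i=1: 1.4237·-0.8156 − -1.5041·0.0930 = -1.0213 (running -1.0213)
  i=2: -1.5041·-3.6485 − 0.4952·-0.8156 = +5.8915 (running +4.8702)
  i=3: 0.4952·-1.9602 − 2.7051·-3.6485 = +8.8987 (running +13.7690)
  i=4: 2.7051·0.0930 − 1.4237·-1.9602 = +3.0424 (running +16.8113)
Area = |Σ|/2 = |16.8113|/2 = 8.4057

Area at t=0.713: 8.4057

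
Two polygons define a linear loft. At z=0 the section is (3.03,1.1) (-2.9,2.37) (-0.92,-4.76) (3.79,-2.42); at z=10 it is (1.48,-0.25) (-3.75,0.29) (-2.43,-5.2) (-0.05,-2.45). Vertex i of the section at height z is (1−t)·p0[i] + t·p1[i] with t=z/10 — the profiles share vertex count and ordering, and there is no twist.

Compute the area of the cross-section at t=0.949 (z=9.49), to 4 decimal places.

Area at t=0.949: 15.1883

Cross-section at t=0.949: each vertex is (1-t)·p0[i] + t·p1[i].
  v1: (1-0.949)·(3.03,1.1) + 0.949·(1.48,-0.25) = (1.5591,-0.1811)
  v2: (1-0.949)·(-2.9,2.37) + 0.949·(-3.75,0.29) = (-3.7066,0.3961)
  v3: (1-0.949)·(-0.92,-4.76) + 0.949·(-2.43,-5.2) = (-2.3530,-5.1776)
  v4: (1-0.949)·(3.79,-2.42) + 0.949·(-0.05,-2.45) = (0.1458,-2.4485)
Shoelace sum Σ(x_i·y_{i+1} − x_{i+1}·y_i):
  i=1: 1.5591·0.3961 − -3.7066·-0.1811 = -0.0540 (running -0.0540)
  i=2: -3.7066·-5.1776 − -2.3530·0.3961 = +20.1234 (running +20.0694)
  i=3: -2.3530·-2.4485 − 0.1458·-5.1776 = +6.5163 (running +26.5857)
  i=4: 0.1458·-0.1811 − 1.5591·-2.4485 = +3.7909 (running +30.3766)
Area = |Σ|/2 = |30.3766|/2 = 15.1883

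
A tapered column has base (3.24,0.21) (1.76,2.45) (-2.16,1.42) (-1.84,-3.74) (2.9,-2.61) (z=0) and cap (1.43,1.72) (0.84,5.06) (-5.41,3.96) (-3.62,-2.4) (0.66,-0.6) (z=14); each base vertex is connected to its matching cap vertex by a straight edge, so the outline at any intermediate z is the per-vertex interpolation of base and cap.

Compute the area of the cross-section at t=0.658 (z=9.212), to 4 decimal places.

Area at t=0.658: 31.2672

Cross-section at t=0.658: each vertex is (1-t)·p0[i] + t·p1[i].
  v1: (1-0.658)·(3.24,0.21) + 0.658·(1.43,1.72) = (2.0490,1.2036)
  v2: (1-0.658)·(1.76,2.45) + 0.658·(0.84,5.06) = (1.1546,4.1674)
  v3: (1-0.658)·(-2.16,1.42) + 0.658·(-5.41,3.96) = (-4.2985,3.0913)
  v4: (1-0.658)·(-1.84,-3.74) + 0.658·(-3.62,-2.4) = (-3.0112,-2.8583)
  v5: (1-0.658)·(2.9,-2.61) + 0.658·(0.66,-0.6) = (1.4261,-1.2874)
Shoelace sum Σ(x_i·y_{i+1} − x_{i+1}·y_i):
  i=1: 2.0490·4.1674 − 1.1546·1.2036 = +7.1493 (running +7.1493)
  i=2: 1.1546·3.0913 − -4.2985·4.1674 = +21.4828 (running +28.6322)
  i=3: -4.2985·-2.8583 − -3.0112·3.0913 = +21.5950 (running +50.2272)
  i=4: -3.0112·-1.2874 − 1.4261·-2.8583 = +7.9529 (running +58.1801)
  i=5: 1.4261·1.2036 − 2.0490·-1.2874 = +4.3544 (running +62.5344)
Area = |Σ|/2 = |62.5344|/2 = 31.2672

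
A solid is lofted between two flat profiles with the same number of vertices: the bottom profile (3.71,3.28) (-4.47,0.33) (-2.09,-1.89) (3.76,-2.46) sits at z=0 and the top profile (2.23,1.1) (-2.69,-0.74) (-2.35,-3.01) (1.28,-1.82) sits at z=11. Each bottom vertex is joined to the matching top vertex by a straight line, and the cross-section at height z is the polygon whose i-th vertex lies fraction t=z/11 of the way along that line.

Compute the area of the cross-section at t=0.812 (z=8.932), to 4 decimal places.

Area at t=0.812: 13.6496

Cross-section at t=0.812: each vertex is (1-t)·p0[i] + t·p1[i].
  v1: (1-0.812)·(3.71,3.28) + 0.812·(2.23,1.1) = (2.5082,1.5098)
  v2: (1-0.812)·(-4.47,0.33) + 0.812·(-2.69,-0.74) = (-3.0246,-0.5388)
  v3: (1-0.812)·(-2.09,-1.89) + 0.812·(-2.35,-3.01) = (-2.3011,-2.7994)
  v4: (1-0.812)·(3.76,-2.46) + 0.812·(1.28,-1.82) = (1.7462,-1.9403)
Shoelace sum Σ(x_i·y_{i+1} − x_{i+1}·y_i):
  i=1: 2.5082·-0.5388 − -3.0246·1.5098 = +3.2152 (running +3.2152)
  i=2: -3.0246·-2.7994 − -2.3011·-0.5388 = +7.2274 (running +10.4425)
  i=3: -2.3011·-1.9403 − 1.7462·-2.7994 = +9.3534 (running +19.7959)
  i=4: 1.7462·1.5098 − 2.5082·-1.9403 = +7.5033 (running +27.2993)
Area = |Σ|/2 = |27.2993|/2 = 13.6496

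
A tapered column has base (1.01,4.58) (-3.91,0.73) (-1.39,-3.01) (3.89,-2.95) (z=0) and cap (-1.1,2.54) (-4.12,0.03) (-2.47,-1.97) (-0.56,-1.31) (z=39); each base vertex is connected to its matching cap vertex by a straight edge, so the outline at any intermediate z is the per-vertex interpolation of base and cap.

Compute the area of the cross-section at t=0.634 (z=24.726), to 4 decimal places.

Area at t=0.634: 16.3270

Cross-section at t=0.634: each vertex is (1-t)·p0[i] + t·p1[i].
  v1: (1-0.634)·(1.01,4.58) + 0.634·(-1.1,2.54) = (-0.3277,3.2866)
  v2: (1-0.634)·(-3.91,0.73) + 0.634·(-4.12,0.03) = (-4.0431,0.2862)
  v3: (1-0.634)·(-1.39,-3.01) + 0.634·(-2.47,-1.97) = (-2.0747,-2.3506)
  v4: (1-0.634)·(3.89,-2.95) + 0.634·(-0.56,-1.31) = (1.0687,-1.9102)
Shoelace sum Σ(x_i·y_{i+1} − x_{i+1}·y_i):
  i=1: -0.3277·0.2862 − -4.0431·3.2866 = +13.1945 (running +13.1945)
  i=2: -4.0431·-2.3506 − -2.0747·0.2862 = +10.0978 (running +23.2923)
  i=3: -2.0747·-1.9102 − 1.0687·-2.3506 = +6.4753 (running +29.7676)
  i=4: 1.0687·3.2866 − -0.3277·-1.9102 = +2.8864 (running +32.6540)
Area = |Σ|/2 = |32.6540|/2 = 16.3270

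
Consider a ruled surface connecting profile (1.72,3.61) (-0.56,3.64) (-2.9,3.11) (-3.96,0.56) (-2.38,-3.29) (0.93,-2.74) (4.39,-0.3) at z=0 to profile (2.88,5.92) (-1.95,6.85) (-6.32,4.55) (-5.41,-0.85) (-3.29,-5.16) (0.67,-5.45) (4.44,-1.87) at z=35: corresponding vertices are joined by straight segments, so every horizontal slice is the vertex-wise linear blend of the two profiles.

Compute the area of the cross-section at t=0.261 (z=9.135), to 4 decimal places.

Cross-section at t=0.261: each vertex is (1-t)·p0[i] + t·p1[i].
  v1: (1-0.261)·(1.72,3.61) + 0.261·(2.88,5.92) = (2.0228,4.2129)
  v2: (1-0.261)·(-0.56,3.64) + 0.261·(-1.95,6.85) = (-0.9228,4.4778)
  v3: (1-0.261)·(-2.9,3.11) + 0.261·(-6.32,4.55) = (-3.7926,3.4858)
  v4: (1-0.261)·(-3.96,0.56) + 0.261·(-5.41,-0.85) = (-4.3384,0.1920)
  v5: (1-0.261)·(-2.38,-3.29) + 0.261·(-3.29,-5.16) = (-2.6175,-3.7781)
  v6: (1-0.261)·(0.93,-2.74) + 0.261·(0.67,-5.45) = (0.8621,-3.4473)
  v7: (1-0.261)·(4.39,-0.3) + 0.261·(4.44,-1.87) = (4.4031,-0.7098)
Shoelace sum Σ(x_i·y_{i+1} − x_{i+1}·y_i):
  i=1: 2.0228·4.4778 − -0.9228·4.2129 = +12.9452 (running +12.9452)
  i=2: -0.9228·3.4858 − -3.7926·4.4778 = +13.7659 (running +26.7111)
  i=3: -3.7926·0.1920 − -4.3384·3.4858 = +14.3950 (running +41.1061)
  i=4: -4.3384·-3.7781 − -2.6175·0.1920 = +16.8935 (running +57.9996)
  i=5: -2.6175·-3.4473 − 0.8621·-3.7781 = +12.2806 (running +70.2802)
  i=6: 0.8621·-0.7098 − 4.4031·-3.4473 = +14.5668 (running +84.8470)
  i=7: 4.4031·4.2129 − 2.0228·-0.7098 = +19.9853 (running +104.8323)
Area = |Σ|/2 = |104.8323|/2 = 52.4161

Area at t=0.261: 52.4161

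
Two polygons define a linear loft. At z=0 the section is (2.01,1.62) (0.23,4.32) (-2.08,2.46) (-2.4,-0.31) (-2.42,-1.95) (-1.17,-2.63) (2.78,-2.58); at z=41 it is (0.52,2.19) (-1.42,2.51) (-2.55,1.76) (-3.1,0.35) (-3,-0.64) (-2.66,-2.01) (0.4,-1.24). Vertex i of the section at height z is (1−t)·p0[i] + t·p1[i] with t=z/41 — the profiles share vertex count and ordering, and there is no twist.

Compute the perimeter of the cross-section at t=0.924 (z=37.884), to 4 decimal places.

Cross-section at t=0.924: each vertex is (1-t)·p0[i] + t·p1[i].
  v1: (1-0.924)·(2.01,1.62) + 0.924·(0.52,2.19) = (0.6332,2.1467)
  v2: (1-0.924)·(0.23,4.32) + 0.924·(-1.42,2.51) = (-1.2946,2.6476)
  v3: (1-0.924)·(-2.08,2.46) + 0.924·(-2.55,1.76) = (-2.5143,1.8132)
  v4: (1-0.924)·(-2.4,-0.31) + 0.924·(-3.1,0.35) = (-3.0468,0.2998)
  v5: (1-0.924)·(-2.42,-1.95) + 0.924·(-3,-0.64) = (-2.9559,-0.7396)
  v6: (1-0.924)·(-1.17,-2.63) + 0.924·(-2.66,-2.01) = (-2.5468,-2.0571)
  v7: (1-0.924)·(2.78,-2.58) + 0.924·(0.4,-1.24) = (0.5809,-1.3418)
Perimeter = Σ |v_{i+1} − v_i|:
  edge 1→2: √(-1.9278² + 0.5009²) = 1.9918 (running 1.9918)
  edge 2→3: √(-1.2197² + -0.8344²) = 1.4778 (running 3.4696)
  edge 3→4: √(-0.5325² + -1.5134²) = 1.6043 (running 5.0739)
  edge 4→5: √(0.0909² + -1.0394²) = 1.0434 (running 6.1173)
  edge 5→6: √(0.4092² + -1.3176²) = 1.3796 (running 7.4969)
  edge 6→7: √(3.1276² + 0.7153²) = 3.2084 (running 10.7053)
  edge 7→1: √(0.0524² + 3.4885²) = 3.4889 (running 14.1942)
Perimeter = 14.1942

Perimeter at t=0.924: 14.1942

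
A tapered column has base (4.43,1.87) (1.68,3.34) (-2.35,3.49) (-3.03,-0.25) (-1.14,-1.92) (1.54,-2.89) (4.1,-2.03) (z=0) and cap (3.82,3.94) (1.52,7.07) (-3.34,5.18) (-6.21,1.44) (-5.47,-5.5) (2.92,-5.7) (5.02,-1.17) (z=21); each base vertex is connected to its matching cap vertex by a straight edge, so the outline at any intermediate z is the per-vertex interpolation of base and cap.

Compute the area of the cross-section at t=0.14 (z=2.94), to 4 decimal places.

Cross-section at t=0.14: each vertex is (1-t)·p0[i] + t·p1[i].
  v1: (1-0.14)·(4.43,1.87) + 0.14·(3.82,3.94) = (4.3446,2.1598)
  v2: (1-0.14)·(1.68,3.34) + 0.14·(1.52,7.07) = (1.6576,3.8622)
  v3: (1-0.14)·(-2.35,3.49) + 0.14·(-3.34,5.18) = (-2.4886,3.7266)
  v4: (1-0.14)·(-3.03,-0.25) + 0.14·(-6.21,1.44) = (-3.4752,-0.0134)
  v5: (1-0.14)·(-1.14,-1.92) + 0.14·(-5.47,-5.5) = (-1.7462,-2.4212)
  v6: (1-0.14)·(1.54,-2.89) + 0.14·(2.92,-5.7) = (1.7332,-3.2834)
  v7: (1-0.14)·(4.1,-2.03) + 0.14·(5.02,-1.17) = (4.2288,-1.9096)
Shoelace sum Σ(x_i·y_{i+1} − x_{i+1}·y_i):
  i=1: 4.3446·3.8622 − 1.6576·2.1598 = +13.1996 (running +13.1996)
  i=2: 1.6576·3.7266 − -2.4886·3.8622 = +15.7887 (running +28.9883)
  i=3: -2.4886·-0.0134 − -3.4752·3.7266 = +12.9840 (running +41.9723)
  i=4: -3.4752·-2.4212 − -1.7462·-0.0134 = +8.3908 (running +50.3631)
  i=5: -1.7462·-3.2834 − 1.7332·-2.4212 = +9.9299 (running +60.2930)
  i=6: 1.7332·-1.9096 − 4.2288·-3.2834 = +10.5751 (running +70.8681)
  i=7: 4.2288·2.1598 − 4.3446·-1.9096 = +17.4298 (running +88.2979)
Area = |Σ|/2 = |88.2979|/2 = 44.1490

Area at t=0.14: 44.1490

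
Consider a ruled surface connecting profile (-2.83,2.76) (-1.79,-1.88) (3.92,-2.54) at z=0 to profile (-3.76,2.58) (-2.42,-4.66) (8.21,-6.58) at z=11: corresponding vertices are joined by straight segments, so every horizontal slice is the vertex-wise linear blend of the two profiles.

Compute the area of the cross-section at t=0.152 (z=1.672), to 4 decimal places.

Cross-section at t=0.152: each vertex is (1-t)·p0[i] + t·p1[i].
  v1: (1-0.152)·(-2.83,2.76) + 0.152·(-3.76,2.58) = (-2.9714,2.7326)
  v2: (1-0.152)·(-1.79,-1.88) + 0.152·(-2.42,-4.66) = (-1.8858,-2.3026)
  v3: (1-0.152)·(3.92,-2.54) + 0.152·(8.21,-6.58) = (4.5721,-3.1541)
Shoelace sum Σ(x_i·y_{i+1} − x_{i+1}·y_i):
  i=1: -2.9714·-2.3026 − -1.8858·2.7326 = +11.9948 (running +11.9948)
  i=2: -1.8858·-3.1541 − 4.5721·-2.3026 = +16.4753 (running +28.4702)
  i=3: 4.5721·2.7326 − -2.9714·-3.1541 = +3.1219 (running +31.5921)
Area = |Σ|/2 = |31.5921|/2 = 15.7961

Area at t=0.152: 15.7961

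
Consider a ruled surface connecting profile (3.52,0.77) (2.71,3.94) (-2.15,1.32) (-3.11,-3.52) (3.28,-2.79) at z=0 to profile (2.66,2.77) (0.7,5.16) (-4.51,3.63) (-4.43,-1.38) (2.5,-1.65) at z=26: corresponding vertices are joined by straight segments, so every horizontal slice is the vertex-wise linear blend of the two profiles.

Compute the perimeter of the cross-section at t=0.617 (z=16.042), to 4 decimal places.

Cross-section at t=0.617: each vertex is (1-t)·p0[i] + t·p1[i].
  v1: (1-0.617)·(3.52,0.77) + 0.617·(2.66,2.77) = (2.9894,2.0040)
  v2: (1-0.617)·(2.71,3.94) + 0.617·(0.7,5.16) = (1.4698,4.6927)
  v3: (1-0.617)·(-2.15,1.32) + 0.617·(-4.51,3.63) = (-3.6061,2.7453)
  v4: (1-0.617)·(-3.11,-3.52) + 0.617·(-4.43,-1.38) = (-3.9244,-2.1996)
  v5: (1-0.617)·(3.28,-2.79) + 0.617·(2.5,-1.65) = (2.7987,-2.0866)
Perimeter = Σ |v_{i+1} − v_i|:
  edge 1→2: √(-1.5196² + 2.6887²) = 3.0884 (running 3.0884)
  edge 2→3: √(-5.0759² + -1.9475²) = 5.4367 (running 8.5251)
  edge 3→4: √(-0.3183² + -4.9449²) = 4.9551 (running 13.4803)
  edge 4→5: √(6.7232² + 0.1130²) = 6.7241 (running 20.2044)
  edge 5→1: √(0.1906² + 4.0906²) = 4.0951 (running 24.2995)
Perimeter = 24.2995

Perimeter at t=0.617: 24.2995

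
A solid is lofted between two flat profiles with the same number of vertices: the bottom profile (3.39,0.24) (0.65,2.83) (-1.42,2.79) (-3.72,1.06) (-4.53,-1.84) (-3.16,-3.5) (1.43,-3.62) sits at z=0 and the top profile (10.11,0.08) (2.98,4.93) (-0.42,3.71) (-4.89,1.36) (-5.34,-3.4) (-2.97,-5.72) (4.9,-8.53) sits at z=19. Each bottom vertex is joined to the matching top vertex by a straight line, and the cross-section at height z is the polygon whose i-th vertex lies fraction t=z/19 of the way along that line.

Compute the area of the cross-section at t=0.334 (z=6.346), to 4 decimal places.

Cross-section at t=0.334: each vertex is (1-t)·p0[i] + t·p1[i].
  v1: (1-0.334)·(3.39,0.24) + 0.334·(10.11,0.08) = (5.6345,0.1866)
  v2: (1-0.334)·(0.65,2.83) + 0.334·(2.98,4.93) = (1.4282,3.5314)
  v3: (1-0.334)·(-1.42,2.79) + 0.334·(-0.42,3.71) = (-1.0860,3.0973)
  v4: (1-0.334)·(-3.72,1.06) + 0.334·(-4.89,1.36) = (-4.1108,1.1602)
  v5: (1-0.334)·(-4.53,-1.84) + 0.334·(-5.34,-3.4) = (-4.8005,-2.3610)
  v6: (1-0.334)·(-3.16,-3.5) + 0.334·(-2.97,-5.72) = (-3.0965,-4.2415)
  v7: (1-0.334)·(1.43,-3.62) + 0.334·(4.9,-8.53) = (2.5890,-5.2599)
Shoelace sum Σ(x_i·y_{i+1} − x_{i+1}·y_i):
  i=1: 5.6345·3.5314 − 1.4282·0.1866 = +19.6312 (running +19.6312)
  i=2: 1.4282·3.0973 − -1.0860·3.5314 = +8.2587 (running +27.8899)
  i=3: -1.0860·1.1602 − -4.1108·3.0973 = +11.4723 (running +39.3621)
  i=4: -4.1108·-2.3610 − -4.8005·1.1602 = +15.2753 (running +54.6374)
  i=5: -4.8005·-4.2415 − -3.0965·-2.3610 = +13.0503 (running +67.6878)
  i=6: -3.0965·-5.2599 − 2.5890·-4.2415 = +27.2687 (running +94.9565)
  i=7: 2.5890·0.1866 − 5.6345·-5.2599 = +30.1200 (running +125.0765)
Area = |Σ|/2 = |125.0765|/2 = 62.5383

Area at t=0.334: 62.5383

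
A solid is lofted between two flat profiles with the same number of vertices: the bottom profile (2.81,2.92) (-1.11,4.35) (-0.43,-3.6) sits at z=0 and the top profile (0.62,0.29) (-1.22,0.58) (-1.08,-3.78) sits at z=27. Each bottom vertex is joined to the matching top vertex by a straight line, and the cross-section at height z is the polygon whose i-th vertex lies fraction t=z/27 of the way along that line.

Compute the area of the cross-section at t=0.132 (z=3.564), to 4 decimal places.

Area at t=0.132: 13.2374

Cross-section at t=0.132: each vertex is (1-t)·p0[i] + t·p1[i].
  v1: (1-0.132)·(2.81,2.92) + 0.132·(0.62,0.29) = (2.5209,2.5728)
  v2: (1-0.132)·(-1.11,4.35) + 0.132·(-1.22,0.58) = (-1.1245,3.8524)
  v3: (1-0.132)·(-0.43,-3.6) + 0.132·(-1.08,-3.78) = (-0.5158,-3.6238)
Shoelace sum Σ(x_i·y_{i+1} − x_{i+1}·y_i):
  i=1: 2.5209·3.8524 − -1.1245·2.5728 = +12.6047 (running +12.6047)
  i=2: -1.1245·-3.6238 − -0.5158·3.8524 = +6.0620 (running +18.6667)
  i=3: -0.5158·2.5728 − 2.5209·-3.6238 = +7.8081 (running +26.4749)
Area = |Σ|/2 = |26.4749|/2 = 13.2374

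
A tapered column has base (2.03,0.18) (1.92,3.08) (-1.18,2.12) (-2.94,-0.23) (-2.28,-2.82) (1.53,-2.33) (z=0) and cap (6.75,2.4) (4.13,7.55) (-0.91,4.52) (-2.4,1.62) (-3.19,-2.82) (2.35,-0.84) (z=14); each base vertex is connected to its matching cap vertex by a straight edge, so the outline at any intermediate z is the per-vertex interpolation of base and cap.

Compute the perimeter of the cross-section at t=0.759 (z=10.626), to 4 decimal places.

Perimeter at t=0.759: 27.4434

Cross-section at t=0.759: each vertex is (1-t)·p0[i] + t·p1[i].
  v1: (1-0.759)·(2.03,0.18) + 0.759·(6.75,2.4) = (5.6125,1.8650)
  v2: (1-0.759)·(1.92,3.08) + 0.759·(4.13,7.55) = (3.5974,6.4727)
  v3: (1-0.759)·(-1.18,2.12) + 0.759·(-0.91,4.52) = (-0.9751,3.9416)
  v4: (1-0.759)·(-2.94,-0.23) + 0.759·(-2.4,1.62) = (-2.5301,1.1742)
  v5: (1-0.759)·(-2.28,-2.82) + 0.759·(-3.19,-2.82) = (-2.9707,-2.8200)
  v6: (1-0.759)·(1.53,-2.33) + 0.759·(2.35,-0.84) = (2.1524,-1.1991)
Perimeter = Σ |v_{i+1} − v_i|:
  edge 1→2: √(-2.0151² + 4.6078²) = 5.0291 (running 5.0291)
  edge 2→3: √(-4.5725² + -2.5311²) = 5.2263 (running 10.2554)
  edge 3→4: √(-1.5551² + -2.7674²) = 3.1744 (running 13.4298)
  edge 4→5: √(-0.4405² + -3.9941²) = 4.0184 (running 17.4482)
  edge 5→6: √(5.1231² + 1.6209²) = 5.3734 (running 22.8216)
  edge 6→1: √(3.4601² + 3.0641²) = 4.6218 (running 27.4434)
Perimeter = 27.4434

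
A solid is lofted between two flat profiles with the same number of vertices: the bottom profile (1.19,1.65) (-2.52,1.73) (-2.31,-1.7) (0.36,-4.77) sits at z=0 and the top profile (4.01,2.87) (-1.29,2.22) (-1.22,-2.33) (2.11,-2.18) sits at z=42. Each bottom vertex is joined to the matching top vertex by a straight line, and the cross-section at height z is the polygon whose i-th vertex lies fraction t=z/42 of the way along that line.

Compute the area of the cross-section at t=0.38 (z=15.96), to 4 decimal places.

Cross-section at t=0.38: each vertex is (1-t)·p0[i] + t·p1[i].
  v1: (1-0.38)·(1.19,1.65) + 0.38·(4.01,2.87) = (2.2616,2.1136)
  v2: (1-0.38)·(-2.52,1.73) + 0.38·(-1.29,2.22) = (-2.0526,1.9162)
  v3: (1-0.38)·(-2.31,-1.7) + 0.38·(-1.22,-2.33) = (-1.8958,-1.9394)
  v4: (1-0.38)·(0.36,-4.77) + 0.38·(2.11,-2.18) = (1.0250,-3.7858)
Shoelace sum Σ(x_i·y_{i+1} − x_{i+1}·y_i):
  i=1: 2.2616·1.9162 − -2.0526·2.1136 = +8.6721 (running +8.6721)
  i=2: -2.0526·-1.9394 − -1.8958·1.9162 = +7.6135 (running +16.2856)
  i=3: -1.8958·-3.7858 − 1.0250·-1.9394 = +9.1650 (running +25.4506)
  i=4: 1.0250·2.1136 − 2.2616·-3.7858 = +10.7284 (running +36.1790)
Area = |Σ|/2 = |36.1790|/2 = 18.0895

Area at t=0.38: 18.0895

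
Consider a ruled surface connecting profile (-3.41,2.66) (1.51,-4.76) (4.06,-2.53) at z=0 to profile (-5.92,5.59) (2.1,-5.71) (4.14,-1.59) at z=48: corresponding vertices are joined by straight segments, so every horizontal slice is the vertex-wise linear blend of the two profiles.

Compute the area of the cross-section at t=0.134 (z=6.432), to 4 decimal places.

Area at t=0.134: 16.4767

Cross-section at t=0.134: each vertex is (1-t)·p0[i] + t·p1[i].
  v1: (1-0.134)·(-3.41,2.66) + 0.134·(-5.92,5.59) = (-3.7463,3.0526)
  v2: (1-0.134)·(1.51,-4.76) + 0.134·(2.1,-5.71) = (1.5891,-4.8873)
  v3: (1-0.134)·(4.06,-2.53) + 0.134·(4.14,-1.59) = (4.0707,-2.4040)
Shoelace sum Σ(x_i·y_{i+1} − x_{i+1}·y_i):
  i=1: -3.7463·-4.8873 − 1.5891·3.0526 = +13.4587 (running +13.4587)
  i=2: 1.5891·-2.4040 − 4.0707·-4.8873 = +16.0747 (running +29.5334)
  i=3: 4.0707·3.0526 − -3.7463·-2.4040 = +3.4200 (running +32.9534)
Area = |Σ|/2 = |32.9534|/2 = 16.4767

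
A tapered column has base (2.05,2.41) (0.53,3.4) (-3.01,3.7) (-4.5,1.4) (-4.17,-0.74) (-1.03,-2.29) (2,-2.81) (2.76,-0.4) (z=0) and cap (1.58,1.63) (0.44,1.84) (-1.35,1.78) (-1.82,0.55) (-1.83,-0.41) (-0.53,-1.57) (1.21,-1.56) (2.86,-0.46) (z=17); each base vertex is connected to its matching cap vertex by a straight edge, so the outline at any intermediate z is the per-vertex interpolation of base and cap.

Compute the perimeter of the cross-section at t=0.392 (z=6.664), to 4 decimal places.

Cross-section at t=0.392: each vertex is (1-t)·p0[i] + t·p1[i].
  v1: (1-0.392)·(2.05,2.41) + 0.392·(1.58,1.63) = (1.8658,2.1042)
  v2: (1-0.392)·(0.53,3.4) + 0.392·(0.44,1.84) = (0.4947,2.7885)
  v3: (1-0.392)·(-3.01,3.7) + 0.392·(-1.35,1.78) = (-2.3593,2.9474)
  v4: (1-0.392)·(-4.5,1.4) + 0.392·(-1.82,0.55) = (-3.4494,1.0668)
  v5: (1-0.392)·(-4.17,-0.74) + 0.392·(-1.83,-0.41) = (-3.2527,-0.6106)
  v6: (1-0.392)·(-1.03,-2.29) + 0.392·(-0.53,-1.57) = (-0.8340,-2.0078)
  v7: (1-0.392)·(2,-2.81) + 0.392·(1.21,-1.56) = (1.6903,-2.3200)
  v8: (1-0.392)·(2.76,-0.4) + 0.392·(2.86,-0.46) = (2.7992,-0.4235)
Perimeter = Σ |v_{i+1} − v_i|:
  edge 1→2: √(-1.3710² + 0.6842²) = 1.5323 (running 1.5323)
  edge 2→3: √(-2.8540² + 0.1589²) = 2.8584 (running 4.3907)
  edge 3→4: √(-1.0902² + -1.8806²) = 2.1737 (running 6.5644)
  edge 4→5: √(0.1967² + -1.6774²) = 1.6889 (running 8.2533)
  edge 5→6: √(2.4187² + -1.3971²) = 2.7932 (running 11.0466)
  edge 6→7: √(2.5243² + -0.3122²) = 2.5436 (running 13.5901)
  edge 7→8: √(1.1089² + 1.8965²) = 2.1969 (running 15.7870)
  edge 8→1: √(-0.9334² + 2.5278²) = 2.6946 (running 18.4816)
Perimeter = 18.4816

Perimeter at t=0.392: 18.4816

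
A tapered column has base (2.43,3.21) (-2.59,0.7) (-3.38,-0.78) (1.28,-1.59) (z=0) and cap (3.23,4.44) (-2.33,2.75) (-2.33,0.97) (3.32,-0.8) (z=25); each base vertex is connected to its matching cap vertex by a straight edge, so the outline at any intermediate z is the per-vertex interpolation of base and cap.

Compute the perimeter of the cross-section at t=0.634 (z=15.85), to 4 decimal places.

Cross-section at t=0.634: each vertex is (1-t)·p0[i] + t·p1[i].
  v1: (1-0.634)·(2.43,3.21) + 0.634·(3.23,4.44) = (2.9372,3.9898)
  v2: (1-0.634)·(-2.59,0.7) + 0.634·(-2.33,2.75) = (-2.4252,1.9997)
  v3: (1-0.634)·(-3.38,-0.78) + 0.634·(-2.33,0.97) = (-2.7143,0.3295)
  v4: (1-0.634)·(1.28,-1.59) + 0.634·(3.32,-0.8) = (2.5734,-1.0891)
Perimeter = Σ |v_{i+1} − v_i|:
  edge 1→2: √(-5.3624² + -1.9901²) = 5.7197 (running 5.7197)
  edge 2→3: √(-0.2891² + -1.6702²) = 1.6950 (running 7.4148)
  edge 3→4: √(5.2877² + -1.4186²) = 5.4747 (running 12.8894)
  edge 4→1: √(0.3638² + 5.0790²) = 5.0920 (running 17.9814)
Perimeter = 17.9814

Perimeter at t=0.634: 17.9814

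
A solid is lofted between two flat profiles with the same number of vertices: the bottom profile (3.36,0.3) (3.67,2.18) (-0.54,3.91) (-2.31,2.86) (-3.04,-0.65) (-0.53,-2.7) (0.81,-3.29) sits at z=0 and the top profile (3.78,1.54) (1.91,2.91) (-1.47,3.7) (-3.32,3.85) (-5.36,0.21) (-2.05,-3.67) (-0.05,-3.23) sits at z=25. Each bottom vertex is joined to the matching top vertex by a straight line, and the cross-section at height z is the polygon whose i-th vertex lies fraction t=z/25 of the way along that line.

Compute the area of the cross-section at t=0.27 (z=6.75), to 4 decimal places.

Cross-section at t=0.27: each vertex is (1-t)·p0[i] + t·p1[i].
  v1: (1-0.27)·(3.36,0.3) + 0.27·(3.78,1.54) = (3.4734,0.6348)
  v2: (1-0.27)·(3.67,2.18) + 0.27·(1.91,2.91) = (3.1948,2.3771)
  v3: (1-0.27)·(-0.54,3.91) + 0.27·(-1.47,3.7) = (-0.7911,3.8533)
  v4: (1-0.27)·(-2.31,2.86) + 0.27·(-3.32,3.85) = (-2.5827,3.1273)
  v5: (1-0.27)·(-3.04,-0.65) + 0.27·(-5.36,0.21) = (-3.6664,-0.4178)
  v6: (1-0.27)·(-0.53,-2.7) + 0.27·(-2.05,-3.67) = (-0.9404,-2.9619)
  v7: (1-0.27)·(0.81,-3.29) + 0.27·(-0.05,-3.23) = (0.5778,-3.2738)
Shoelace sum Σ(x_i·y_{i+1} − x_{i+1}·y_i):
  i=1: 3.4734·2.3771 − 3.1948·0.6348 = +6.2286 (running +6.2286)
  i=2: 3.1948·3.8533 − -0.7911·2.3771 = +14.1910 (running +20.4196)
  i=3: -0.7911·3.1273 − -2.5827·3.8533 = +7.4779 (running +27.8975)
  i=4: -2.5827·-0.4178 − -3.6664·3.1273 = +12.5450 (running +40.4425)
  i=5: -3.6664·-2.9619 − -0.9404·-0.4178 = +10.4666 (running +50.9091)
  i=6: -0.9404·-3.2738 − 0.5778·-2.9619 = +4.7901 (running +55.6992)
  i=7: 0.5778·0.6348 − 3.4734·-3.2738 = +11.7380 (running +67.4372)
Area = |Σ|/2 = |67.4372|/2 = 33.7186

Area at t=0.27: 33.7186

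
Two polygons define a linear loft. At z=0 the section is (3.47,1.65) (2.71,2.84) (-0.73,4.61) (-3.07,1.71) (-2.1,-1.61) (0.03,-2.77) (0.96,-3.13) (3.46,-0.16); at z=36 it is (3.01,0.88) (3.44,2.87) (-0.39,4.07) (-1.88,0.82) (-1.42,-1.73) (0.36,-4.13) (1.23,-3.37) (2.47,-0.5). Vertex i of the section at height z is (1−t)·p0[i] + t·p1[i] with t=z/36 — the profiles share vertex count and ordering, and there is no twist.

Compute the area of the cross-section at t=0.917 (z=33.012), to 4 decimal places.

Area at t=0.917: 27.6074

Cross-section at t=0.917: each vertex is (1-t)·p0[i] + t·p1[i].
  v1: (1-0.917)·(3.47,1.65) + 0.917·(3.01,0.88) = (3.0482,0.9439)
  v2: (1-0.917)·(2.71,2.84) + 0.917·(3.44,2.87) = (3.3794,2.8675)
  v3: (1-0.917)·(-0.73,4.61) + 0.917·(-0.39,4.07) = (-0.4182,4.1148)
  v4: (1-0.917)·(-3.07,1.71) + 0.917·(-1.88,0.82) = (-1.9788,0.8939)
  v5: (1-0.917)·(-2.1,-1.61) + 0.917·(-1.42,-1.73) = (-1.4764,-1.7200)
  v6: (1-0.917)·(0.03,-2.77) + 0.917·(0.36,-4.13) = (0.3326,-4.0171)
  v7: (1-0.917)·(0.96,-3.13) + 0.917·(1.23,-3.37) = (1.2076,-3.3501)
  v8: (1-0.917)·(3.46,-0.16) + 0.917·(2.47,-0.5) = (2.5522,-0.4718)
Shoelace sum Σ(x_i·y_{i+1} − x_{i+1}·y_i):
  i=1: 3.0482·2.8675 − 3.3794·0.9439 = +5.5508 (running +5.5508)
  i=2: 3.3794·4.1148 − -0.4182·2.8675 = +15.1049 (running +20.6557)
  i=3: -0.4182·0.8939 − -1.9788·4.1148 = +7.7684 (running +28.4242)
  i=4: -1.9788·-1.7200 − -1.4764·0.8939 = +4.7233 (running +33.1475)
  i=5: -1.4764·-4.0171 − 0.3326·-1.7200 = +6.5031 (running +39.6506)
  i=6: 0.3326·-3.3501 − 1.2076·-4.0171 = +3.7368 (running +43.3874)
  i=7: 1.2076·-0.4718 − 2.5522·-3.3501 = +7.9803 (running +51.3677)
  i=8: 2.5522·0.9439 − 3.0482·-0.4718 = +3.8471 (running +55.2147)
Area = |Σ|/2 = |55.2147|/2 = 27.6074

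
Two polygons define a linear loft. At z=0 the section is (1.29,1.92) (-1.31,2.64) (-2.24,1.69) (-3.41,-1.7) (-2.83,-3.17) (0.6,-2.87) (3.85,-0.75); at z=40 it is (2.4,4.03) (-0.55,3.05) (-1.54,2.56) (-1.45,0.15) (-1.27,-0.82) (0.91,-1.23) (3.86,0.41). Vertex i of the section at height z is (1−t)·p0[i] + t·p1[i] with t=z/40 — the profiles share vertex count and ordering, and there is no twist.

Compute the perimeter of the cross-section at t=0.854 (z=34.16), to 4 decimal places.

Perimeter at t=0.854: 17.4130

Cross-section at t=0.854: each vertex is (1-t)·p0[i] + t·p1[i].
  v1: (1-0.854)·(1.29,1.92) + 0.854·(2.4,4.03) = (2.2379,3.7219)
  v2: (1-0.854)·(-1.31,2.64) + 0.854·(-0.55,3.05) = (-0.6610,2.9901)
  v3: (1-0.854)·(-2.24,1.69) + 0.854·(-1.54,2.56) = (-1.6422,2.4330)
  v4: (1-0.854)·(-3.41,-1.7) + 0.854·(-1.45,0.15) = (-1.7362,-0.1201)
  v5: (1-0.854)·(-2.83,-3.17) + 0.854·(-1.27,-0.82) = (-1.4978,-1.1631)
  v6: (1-0.854)·(0.6,-2.87) + 0.854·(0.91,-1.23) = (0.8647,-1.4694)
  v7: (1-0.854)·(3.85,-0.75) + 0.854·(3.86,0.41) = (3.8585,0.2406)
Perimeter = Σ |v_{i+1} − v_i|:
  edge 1→2: √(-2.8989² + -0.7318²) = 2.9898 (running 2.9898)
  edge 2→3: √(-0.9812² + -0.5572²) = 1.1284 (running 4.1182)
  edge 3→4: √(-0.0940² + -2.5531²) = 2.5548 (running 6.6730)
  edge 4→5: √(0.2384² + -1.0430²) = 1.0699 (running 7.7429)
  edge 5→6: √(2.3625² + -0.3063²) = 2.3823 (running 10.1252)
  edge 6→7: √(2.9938² + 1.7101²) = 3.4478 (running 13.5730)
  edge 7→1: √(-1.6206² + 3.4813²) = 3.8400 (running 17.4130)
Perimeter = 17.4130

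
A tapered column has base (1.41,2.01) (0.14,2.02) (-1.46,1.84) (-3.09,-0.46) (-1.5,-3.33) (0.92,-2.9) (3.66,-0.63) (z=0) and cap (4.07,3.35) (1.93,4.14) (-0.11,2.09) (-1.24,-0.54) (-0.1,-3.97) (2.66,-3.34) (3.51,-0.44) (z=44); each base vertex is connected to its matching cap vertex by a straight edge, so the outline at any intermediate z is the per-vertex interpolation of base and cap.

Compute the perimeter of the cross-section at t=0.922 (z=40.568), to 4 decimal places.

Cross-section at t=0.922: each vertex is (1-t)·p0[i] + t·p1[i].
  v1: (1-0.922)·(1.41,2.01) + 0.922·(4.07,3.35) = (3.8625,3.2455)
  v2: (1-0.922)·(0.14,2.02) + 0.922·(1.93,4.14) = (1.7904,3.9746)
  v3: (1-0.922)·(-1.46,1.84) + 0.922·(-0.11,2.09) = (-0.2153,2.0705)
  v4: (1-0.922)·(-3.09,-0.46) + 0.922·(-1.24,-0.54) = (-1.3843,-0.5338)
  v5: (1-0.922)·(-1.5,-3.33) + 0.922·(-0.1,-3.97) = (-0.2092,-3.9201)
  v6: (1-0.922)·(0.92,-2.9) + 0.922·(2.66,-3.34) = (2.5243,-3.3057)
  v7: (1-0.922)·(3.66,-0.63) + 0.922·(3.51,-0.44) = (3.5217,-0.4548)
Perimeter = Σ |v_{i+1} − v_i|:
  edge 1→2: √(-2.0721² + 0.7292²) = 2.1967 (running 2.1967)
  edge 2→3: √(-2.0057² + -1.9041²) = 2.7656 (running 4.9623)
  edge 3→4: √(-1.1690² + -2.6043²) = 2.8546 (running 7.8169)
  edge 4→5: √(1.1751² + -3.3863²) = 3.5844 (running 11.4013)
  edge 5→6: √(2.7335² + 0.6144²) = 2.8017 (running 14.2030)
  edge 6→7: √(0.9974² + 2.8509²) = 3.0203 (running 17.2233)
  edge 7→1: √(0.3408² + 3.7003²) = 3.7160 (running 20.9392)
Perimeter = 20.9392

Perimeter at t=0.922: 20.9392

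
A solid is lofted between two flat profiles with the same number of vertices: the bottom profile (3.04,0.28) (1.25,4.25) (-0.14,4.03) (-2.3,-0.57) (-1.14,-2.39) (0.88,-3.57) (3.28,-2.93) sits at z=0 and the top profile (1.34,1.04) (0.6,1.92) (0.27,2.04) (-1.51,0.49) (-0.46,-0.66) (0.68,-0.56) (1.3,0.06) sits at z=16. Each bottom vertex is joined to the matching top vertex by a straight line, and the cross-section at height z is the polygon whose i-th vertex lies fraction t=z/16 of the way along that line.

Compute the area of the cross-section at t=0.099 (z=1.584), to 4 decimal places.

Cross-section at t=0.099: each vertex is (1-t)·p0[i] + t·p1[i].
  v1: (1-0.099)·(3.04,0.28) + 0.099·(1.34,1.04) = (2.8717,0.3552)
  v2: (1-0.099)·(1.25,4.25) + 0.099·(0.6,1.92) = (1.1856,4.0193)
  v3: (1-0.099)·(-0.14,4.03) + 0.099·(0.27,2.04) = (-0.0994,3.8330)
  v4: (1-0.099)·(-2.3,-0.57) + 0.099·(-1.51,0.49) = (-2.2218,-0.4651)
  v5: (1-0.099)·(-1.14,-2.39) + 0.099·(-0.46,-0.66) = (-1.0727,-2.2187)
  v6: (1-0.099)·(0.88,-3.57) + 0.099·(0.68,-0.56) = (0.8602,-3.2720)
  v7: (1-0.099)·(3.28,-2.93) + 0.099·(1.3,0.06) = (3.0840,-2.6340)
Shoelace sum Σ(x_i·y_{i+1} − x_{i+1}·y_i):
  i=1: 2.8717·4.0193 − 1.1856·0.3552 = +11.1211 (running +11.1211)
  i=2: 1.1856·3.8330 − -0.0994·4.0193 = +4.9441 (running +16.0653)
  i=3: -0.0994·-0.4651 − -2.2218·3.8330 = +8.5623 (running +24.6276)
  i=4: -2.2218·-2.2187 − -1.0727·-0.4651 = +4.4307 (running +29.0583)
  i=5: -1.0727·-3.2720 − 0.8602·-2.2187 = +5.4184 (running +34.4767)
  i=6: 0.8602·-2.6340 − 3.0840·-3.2720 = +7.8251 (running +42.3017)
  i=7: 3.0840·0.3552 − 2.8717·-2.6340 = +8.6596 (running +50.9613)
Area = |Σ|/2 = |50.9613|/2 = 25.4806

Area at t=0.099: 25.4806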